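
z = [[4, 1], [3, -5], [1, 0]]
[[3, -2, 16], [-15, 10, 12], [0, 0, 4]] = z @ [[0, 0, 4], [3, -2, 0]]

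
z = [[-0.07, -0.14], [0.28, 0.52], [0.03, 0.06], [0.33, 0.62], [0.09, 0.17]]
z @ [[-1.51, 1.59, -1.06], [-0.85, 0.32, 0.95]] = [[0.22, -0.16, -0.06], [-0.86, 0.61, 0.20], [-0.10, 0.07, 0.03], [-1.03, 0.72, 0.24], [-0.28, 0.2, 0.07]]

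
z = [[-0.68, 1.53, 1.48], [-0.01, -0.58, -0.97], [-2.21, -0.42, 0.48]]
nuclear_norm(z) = 5.08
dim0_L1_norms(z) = [2.9, 2.53, 2.93]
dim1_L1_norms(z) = [3.69, 1.56, 3.11]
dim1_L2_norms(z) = [2.23, 1.13, 2.3]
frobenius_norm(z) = 3.40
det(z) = 1.86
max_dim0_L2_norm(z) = 2.31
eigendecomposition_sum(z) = [[(-0.32+0.94j), (0.8+0.42j), (0.73+0.24j)], [(-0.14-0.53j), -0.50+0.05j, -0.41+0.11j], [(-0.95+0.19j), (0.03+0.88j), (0.15+0.73j)]] + [[(-0.32-0.94j), 0.80-0.42j, 0.73-0.24j], [-0.14+0.53j, -0.50-0.05j, -0.41-0.11j], [-0.95-0.19j, 0.03-0.88j, (0.15-0.73j)]] + [[-0.04-0.00j, -0.06-0.00j, 0.02-0.00j], [0.27+0.00j, (0.42+0j), (-0.15+0j)], [-0.31-0.00j, (-0.48-0j), (0.17-0j)]]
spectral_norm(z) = 2.70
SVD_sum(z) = [[-1.35, 0.76, 1.22], [0.56, -0.31, -0.51], [-1.13, 0.63, 1.02]] + [[0.71, 0.67, 0.37], [-0.49, -0.46, -0.25], [-1.09, -1.03, -0.57]] + [[-0.04, 0.1, -0.11], [-0.08, 0.20, -0.21], [0.01, -0.02, 0.02]]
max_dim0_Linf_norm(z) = 2.21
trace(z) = -0.78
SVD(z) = [[-0.73, 0.51, -0.45], [0.3, -0.35, -0.89], [-0.61, -0.78, 0.10]] @ diag([2.69586129512451, 2.044534759397171, 0.3379489533440654]) @ [[0.68, -0.38, -0.62],  [0.68, 0.64, 0.35],  [0.26, -0.66, 0.7]]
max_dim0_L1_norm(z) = 2.93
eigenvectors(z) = [[0.66+0.00j, (0.66-0j), 0.10+0.00j], [-0.31+0.20j, (-0.31-0.2j), -0.65+0.00j], [0.33+0.56j, (0.33-0.56j), 0.75+0.00j]]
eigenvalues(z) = [(-0.66+1.72j), (-0.66-1.72j), (0.55+0j)]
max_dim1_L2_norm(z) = 2.3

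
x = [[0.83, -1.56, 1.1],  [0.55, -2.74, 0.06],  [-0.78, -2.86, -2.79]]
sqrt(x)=[[(0.2-0.67j), -0.19+1.60j, 0.08-0.79j], [0.04-0.40j, -0.04+1.85j, 0.01-0.10j], [(-0.1+0.79j), (0.09+0.43j), (-0.04+1.86j)]]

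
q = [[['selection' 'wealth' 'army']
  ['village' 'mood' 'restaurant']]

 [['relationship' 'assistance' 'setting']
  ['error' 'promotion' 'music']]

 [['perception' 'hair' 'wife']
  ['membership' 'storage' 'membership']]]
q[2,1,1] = 'storage'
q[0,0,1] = 'wealth'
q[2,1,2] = 'membership'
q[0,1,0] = 'village'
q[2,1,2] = 'membership'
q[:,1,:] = [['village', 'mood', 'restaurant'], ['error', 'promotion', 'music'], ['membership', 'storage', 'membership']]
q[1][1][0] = 'error'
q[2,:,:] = [['perception', 'hair', 'wife'], ['membership', 'storage', 'membership']]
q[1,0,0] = 'relationship'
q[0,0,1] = 'wealth'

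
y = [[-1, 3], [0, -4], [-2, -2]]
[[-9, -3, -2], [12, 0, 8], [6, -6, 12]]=y @ [[0, 3, -4], [-3, 0, -2]]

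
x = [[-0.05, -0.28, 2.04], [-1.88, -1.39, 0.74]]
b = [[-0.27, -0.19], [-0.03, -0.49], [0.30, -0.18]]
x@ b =[[0.63,-0.22], [0.77,0.91]]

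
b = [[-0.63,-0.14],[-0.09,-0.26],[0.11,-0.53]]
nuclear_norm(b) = 1.25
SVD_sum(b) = [[-0.51, -0.33], [-0.18, -0.12], [-0.16, -0.1]] + [[-0.12, 0.19], [0.09, -0.14], [0.27, -0.43]]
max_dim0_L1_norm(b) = 0.93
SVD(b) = [[-0.90, 0.38], [-0.32, -0.29], [-0.29, -0.87]] @ diag([0.6717598014236725, 0.5778743541560122]) @ [[0.84, 0.54],[-0.54, 0.84]]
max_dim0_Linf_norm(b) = 0.63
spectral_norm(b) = 0.67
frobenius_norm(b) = 0.89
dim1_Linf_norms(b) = [0.63, 0.26, 0.53]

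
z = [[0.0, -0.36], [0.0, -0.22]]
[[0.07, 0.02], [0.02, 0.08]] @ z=[[0.0, -0.03],[0.0, -0.02]]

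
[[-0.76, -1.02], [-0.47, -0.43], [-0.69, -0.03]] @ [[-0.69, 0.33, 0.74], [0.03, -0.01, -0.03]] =[[0.49, -0.24, -0.53], [0.31, -0.15, -0.33], [0.48, -0.23, -0.51]]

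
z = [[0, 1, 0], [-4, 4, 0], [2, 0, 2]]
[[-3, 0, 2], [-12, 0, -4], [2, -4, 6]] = z@[[0, 0, 3], [-3, 0, 2], [1, -2, 0]]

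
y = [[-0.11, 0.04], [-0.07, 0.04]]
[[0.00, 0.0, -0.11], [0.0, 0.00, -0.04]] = y@ [[0.00, -0.07, 1.69], [0.00, -0.07, 1.87]]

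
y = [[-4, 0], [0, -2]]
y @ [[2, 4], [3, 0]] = [[-8, -16], [-6, 0]]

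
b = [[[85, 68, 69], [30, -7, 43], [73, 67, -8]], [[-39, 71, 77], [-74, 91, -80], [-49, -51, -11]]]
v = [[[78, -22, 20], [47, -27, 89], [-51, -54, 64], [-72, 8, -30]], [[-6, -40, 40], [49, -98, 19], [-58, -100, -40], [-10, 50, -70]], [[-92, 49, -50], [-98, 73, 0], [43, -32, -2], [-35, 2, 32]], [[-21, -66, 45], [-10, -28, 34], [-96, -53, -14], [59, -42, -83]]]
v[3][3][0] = 59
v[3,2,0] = -96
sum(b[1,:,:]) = -65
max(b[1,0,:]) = 77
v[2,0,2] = -50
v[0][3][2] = -30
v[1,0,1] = -40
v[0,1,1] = -27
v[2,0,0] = -92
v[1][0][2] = 40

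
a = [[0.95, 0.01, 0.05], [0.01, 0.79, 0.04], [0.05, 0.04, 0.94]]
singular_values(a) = [1.0, 0.9, 0.78]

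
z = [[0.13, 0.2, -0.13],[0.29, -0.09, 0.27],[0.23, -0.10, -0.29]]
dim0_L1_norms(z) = [0.65, 0.39, 0.69]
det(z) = 0.04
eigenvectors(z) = [[-0.72+0.00j, (-0.36-0.01j), -0.36+0.01j], [-0.67+0.00j, 0.69+0.00j, (0.69-0j)], [-0.17+0.00j, (-0.07+0.63j), (-0.07-0.63j)]]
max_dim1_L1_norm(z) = 0.65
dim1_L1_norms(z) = [0.46, 0.65, 0.62]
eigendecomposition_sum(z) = [[(0.19+0j), (0.1-0j), 0.00+0.00j], [(0.18+0j), (0.09-0j), 0.00+0.00j], [0.05+0.00j, (0.02-0j), 0j]] + [[-0.03+0.06j, (0.05-0.04j), -0.07-0.08j],[(0.06-0.11j), -0.09+0.08j, (0.13+0.15j)],[(0.09+0.06j), -0.06-0.09j, (-0.15+0.11j)]] + [[(-0.03-0.06j), 0.05+0.04j, (-0.07+0.08j)], [(0.06+0.11j), -0.09-0.08j, 0.13-0.15j], [0.09-0.06j, -0.06+0.09j, -0.15-0.11j]]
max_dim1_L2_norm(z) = 0.41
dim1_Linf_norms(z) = [0.2, 0.29, 0.29]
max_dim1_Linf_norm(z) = 0.29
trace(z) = -0.25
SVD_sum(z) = [[0.01, 0.03, -0.17], [-0.02, -0.04, 0.26], [0.02, 0.05, -0.28]] + [[0.08, -0.02, 0.00], [0.30, -0.07, 0.01], [0.23, -0.05, 0.01]] + [[0.04,0.19,0.03], [0.01,0.02,0.00], [-0.02,-0.09,-0.02]]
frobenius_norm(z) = 0.62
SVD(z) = [[0.4, 0.20, -0.9], [-0.62, 0.77, -0.11], [0.67, 0.6, 0.43]] @ diag([0.4216208282703528, 0.39896104072158284, 0.22128254597905653]) @ [[0.06, 0.16, -0.98], [0.97, -0.23, 0.02], [-0.22, -0.96, -0.17]]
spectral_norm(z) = 0.42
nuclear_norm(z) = 1.04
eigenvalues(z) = [(0.29+0j), (-0.27+0.24j), (-0.27-0.24j)]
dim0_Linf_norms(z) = [0.29, 0.2, 0.29]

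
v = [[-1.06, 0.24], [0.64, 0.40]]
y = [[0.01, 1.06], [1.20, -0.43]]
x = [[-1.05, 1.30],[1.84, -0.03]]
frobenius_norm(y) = 1.66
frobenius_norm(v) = 1.32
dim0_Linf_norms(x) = [1.84, 1.3]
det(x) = -2.36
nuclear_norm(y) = 2.30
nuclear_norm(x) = 3.30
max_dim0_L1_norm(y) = 1.49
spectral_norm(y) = 1.37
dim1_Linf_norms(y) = [1.06, 1.2]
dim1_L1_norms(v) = [1.3, 1.04]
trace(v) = -0.66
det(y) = -1.28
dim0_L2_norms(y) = [1.2, 1.14]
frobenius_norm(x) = 2.49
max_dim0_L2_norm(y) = 1.2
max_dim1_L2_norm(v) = 1.09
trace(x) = -1.08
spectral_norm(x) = 2.25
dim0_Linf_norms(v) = [1.06, 0.4]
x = y + v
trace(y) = -0.42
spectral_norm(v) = 1.24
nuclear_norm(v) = 1.70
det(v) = -0.58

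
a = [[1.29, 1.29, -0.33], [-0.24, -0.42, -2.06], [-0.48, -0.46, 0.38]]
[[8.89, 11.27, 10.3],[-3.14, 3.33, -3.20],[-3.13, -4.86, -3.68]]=a @ [[6.19, 2.65, 4.58],[0.86, 5.32, 3.48],[0.63, -3.01, 0.31]]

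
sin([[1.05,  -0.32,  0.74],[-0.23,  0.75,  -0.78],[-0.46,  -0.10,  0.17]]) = [[0.97, -0.18, 0.53],[-0.26, 0.65, -0.66],[-0.38, -0.14, 0.24]]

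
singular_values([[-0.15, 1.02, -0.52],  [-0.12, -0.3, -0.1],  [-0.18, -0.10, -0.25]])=[1.17, 0.42, 0.0]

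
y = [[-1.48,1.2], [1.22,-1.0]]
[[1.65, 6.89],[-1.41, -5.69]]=y@[[2.60, -3.68], [4.58, 1.2]]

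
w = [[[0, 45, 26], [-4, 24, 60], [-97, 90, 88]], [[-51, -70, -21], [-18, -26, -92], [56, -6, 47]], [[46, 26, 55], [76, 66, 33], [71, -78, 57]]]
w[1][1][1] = -26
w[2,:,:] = [[46, 26, 55], [76, 66, 33], [71, -78, 57]]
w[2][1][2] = 33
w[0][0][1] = 45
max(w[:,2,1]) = 90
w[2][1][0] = 76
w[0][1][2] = 60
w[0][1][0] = -4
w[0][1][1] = 24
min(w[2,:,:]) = -78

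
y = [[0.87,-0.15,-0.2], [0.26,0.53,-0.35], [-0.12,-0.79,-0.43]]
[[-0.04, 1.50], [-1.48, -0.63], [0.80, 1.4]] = y @ [[-0.02, 1.37],[-1.81, -1.92],[1.48, -0.1]]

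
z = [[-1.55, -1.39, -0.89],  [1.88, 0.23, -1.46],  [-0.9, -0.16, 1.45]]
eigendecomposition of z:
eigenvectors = [[-0.10+0.00j, 0.50-0.42j, 0.50+0.42j], [(0.69+0j), -0.72+0.00j, -0.72-0.00j], [(-0.72+0j), 0.20-0.09j, (0.2+0.09j)]]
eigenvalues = [(1.47+0j), (-0.67+0.91j), (-0.67-0.91j)]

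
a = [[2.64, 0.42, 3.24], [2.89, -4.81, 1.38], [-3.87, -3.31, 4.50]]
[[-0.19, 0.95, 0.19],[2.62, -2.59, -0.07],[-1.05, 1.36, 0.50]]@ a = [[1.51, -5.28, 1.55], [-0.30, 13.79, 4.6], [-0.78, -8.64, 0.72]]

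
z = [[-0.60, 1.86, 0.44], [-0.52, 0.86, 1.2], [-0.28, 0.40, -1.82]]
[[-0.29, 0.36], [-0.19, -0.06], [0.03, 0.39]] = z @ [[0.01, 0.2],[-0.14, 0.30],[-0.05, -0.18]]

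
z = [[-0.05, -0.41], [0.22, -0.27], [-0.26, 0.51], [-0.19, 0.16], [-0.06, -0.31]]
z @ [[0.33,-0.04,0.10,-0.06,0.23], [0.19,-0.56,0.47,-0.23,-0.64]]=[[-0.09,0.23,-0.20,0.1,0.25], [0.02,0.14,-0.1,0.05,0.22], [0.01,-0.28,0.21,-0.10,-0.39], [-0.03,-0.08,0.06,-0.03,-0.15], [-0.08,0.18,-0.15,0.07,0.18]]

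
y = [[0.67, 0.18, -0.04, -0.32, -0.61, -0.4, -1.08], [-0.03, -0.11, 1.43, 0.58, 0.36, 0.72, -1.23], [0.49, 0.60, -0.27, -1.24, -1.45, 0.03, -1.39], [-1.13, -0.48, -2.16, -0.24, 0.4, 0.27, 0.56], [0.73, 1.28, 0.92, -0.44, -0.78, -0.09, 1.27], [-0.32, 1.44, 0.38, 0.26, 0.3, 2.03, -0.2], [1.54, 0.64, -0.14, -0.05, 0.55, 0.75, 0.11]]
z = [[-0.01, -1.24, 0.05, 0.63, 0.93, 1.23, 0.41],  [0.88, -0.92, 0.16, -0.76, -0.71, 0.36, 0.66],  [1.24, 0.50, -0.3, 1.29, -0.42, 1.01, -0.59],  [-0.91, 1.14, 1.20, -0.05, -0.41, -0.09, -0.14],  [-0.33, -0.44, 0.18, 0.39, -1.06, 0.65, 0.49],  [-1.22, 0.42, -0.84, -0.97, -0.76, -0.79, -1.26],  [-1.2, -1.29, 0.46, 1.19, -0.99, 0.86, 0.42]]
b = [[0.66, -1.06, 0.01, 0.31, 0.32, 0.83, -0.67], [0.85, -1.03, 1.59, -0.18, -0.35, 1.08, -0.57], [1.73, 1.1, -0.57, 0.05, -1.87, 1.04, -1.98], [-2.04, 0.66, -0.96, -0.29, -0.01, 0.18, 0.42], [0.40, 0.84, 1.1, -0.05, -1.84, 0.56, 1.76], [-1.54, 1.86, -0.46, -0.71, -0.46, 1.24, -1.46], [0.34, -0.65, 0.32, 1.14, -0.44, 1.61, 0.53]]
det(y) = -0.11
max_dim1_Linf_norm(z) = 1.29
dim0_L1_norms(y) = [4.91, 4.73, 5.34, 3.13, 4.45, 4.29, 5.84]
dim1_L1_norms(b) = [3.86, 5.65, 8.34, 4.56, 6.55, 7.73, 5.03]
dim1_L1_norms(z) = [4.5, 4.45, 5.35, 3.94, 3.54, 6.26, 6.41]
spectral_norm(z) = 3.55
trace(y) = 1.41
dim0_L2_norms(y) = [2.23, 2.18, 2.79, 1.52, 1.94, 2.33, 2.57]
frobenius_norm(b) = 7.21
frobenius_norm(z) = 5.62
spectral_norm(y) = 3.54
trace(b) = -1.30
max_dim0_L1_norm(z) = 5.95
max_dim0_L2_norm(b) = 3.31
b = y + z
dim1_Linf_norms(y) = [1.08, 1.43, 1.45, 2.16, 1.28, 2.03, 1.54]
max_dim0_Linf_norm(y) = 2.16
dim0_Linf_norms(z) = [1.24, 1.29, 1.2, 1.29, 1.06, 1.23, 1.26]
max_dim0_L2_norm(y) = 2.79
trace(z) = -2.71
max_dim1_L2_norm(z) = 2.57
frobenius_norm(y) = 5.97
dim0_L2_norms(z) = [2.49, 2.44, 1.58, 2.27, 2.1, 2.11, 1.72]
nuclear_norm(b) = 16.04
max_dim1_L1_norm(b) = 8.34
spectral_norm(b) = 4.20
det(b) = 22.04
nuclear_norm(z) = 13.00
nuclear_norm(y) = 13.28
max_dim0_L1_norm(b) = 7.56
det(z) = -14.11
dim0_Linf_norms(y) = [1.54, 1.44, 2.16, 1.24, 1.45, 2.03, 1.39]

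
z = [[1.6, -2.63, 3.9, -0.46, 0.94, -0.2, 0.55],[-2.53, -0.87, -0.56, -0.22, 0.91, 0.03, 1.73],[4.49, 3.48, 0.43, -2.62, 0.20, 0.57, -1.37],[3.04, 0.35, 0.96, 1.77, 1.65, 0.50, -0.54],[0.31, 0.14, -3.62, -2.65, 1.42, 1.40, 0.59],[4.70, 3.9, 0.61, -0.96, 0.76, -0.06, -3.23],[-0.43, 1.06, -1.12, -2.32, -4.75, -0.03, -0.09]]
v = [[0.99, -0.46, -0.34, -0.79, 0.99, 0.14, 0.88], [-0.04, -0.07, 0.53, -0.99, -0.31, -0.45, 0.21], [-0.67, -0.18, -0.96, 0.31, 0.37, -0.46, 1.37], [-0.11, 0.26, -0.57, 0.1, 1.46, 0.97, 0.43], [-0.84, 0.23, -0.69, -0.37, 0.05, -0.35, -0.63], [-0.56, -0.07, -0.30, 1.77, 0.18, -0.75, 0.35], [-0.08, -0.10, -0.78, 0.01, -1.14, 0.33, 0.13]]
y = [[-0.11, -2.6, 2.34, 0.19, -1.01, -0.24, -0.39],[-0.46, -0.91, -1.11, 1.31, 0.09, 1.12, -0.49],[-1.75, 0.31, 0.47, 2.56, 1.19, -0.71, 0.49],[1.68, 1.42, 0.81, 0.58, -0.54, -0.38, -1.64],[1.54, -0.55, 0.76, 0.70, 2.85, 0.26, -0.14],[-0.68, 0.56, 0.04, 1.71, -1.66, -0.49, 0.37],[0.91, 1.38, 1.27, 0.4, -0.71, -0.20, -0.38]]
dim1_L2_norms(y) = [3.68, 2.34, 3.48, 2.99, 3.46, 2.61, 2.28]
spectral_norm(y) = 4.03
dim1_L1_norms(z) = [10.28, 6.85, 13.16, 8.81, 10.13, 14.22, 9.8]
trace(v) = -0.51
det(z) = -1.49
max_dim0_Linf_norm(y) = 2.85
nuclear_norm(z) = 29.32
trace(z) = 4.20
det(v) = -0.04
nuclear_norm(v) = 10.41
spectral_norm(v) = 2.65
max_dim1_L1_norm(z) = 14.22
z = v @ y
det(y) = 204.91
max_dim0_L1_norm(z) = 17.1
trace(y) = 2.01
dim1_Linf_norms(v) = [0.99, 0.99, 1.37, 1.46, 0.84, 1.77, 1.14]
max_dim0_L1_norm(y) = 8.05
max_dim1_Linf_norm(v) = 1.77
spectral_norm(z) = 10.10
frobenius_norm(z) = 14.16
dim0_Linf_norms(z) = [4.7, 3.9, 3.9, 2.65, 4.75, 1.4, 3.23]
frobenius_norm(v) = 4.57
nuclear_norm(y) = 18.79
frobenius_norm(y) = 8.00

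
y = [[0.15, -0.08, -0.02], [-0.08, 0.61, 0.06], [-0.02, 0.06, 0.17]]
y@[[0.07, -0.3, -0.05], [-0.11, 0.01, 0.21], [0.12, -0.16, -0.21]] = [[0.02, -0.04, -0.02], [-0.07, 0.02, 0.12], [0.01, -0.02, -0.02]]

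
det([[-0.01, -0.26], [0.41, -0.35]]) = 0.110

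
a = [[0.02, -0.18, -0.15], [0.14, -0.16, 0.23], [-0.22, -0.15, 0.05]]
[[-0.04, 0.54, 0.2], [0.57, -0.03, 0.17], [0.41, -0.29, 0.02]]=a @[[-0.51, 1.66, 0.47], [-1.36, -1.17, -0.90], [1.84, -1.96, -0.16]]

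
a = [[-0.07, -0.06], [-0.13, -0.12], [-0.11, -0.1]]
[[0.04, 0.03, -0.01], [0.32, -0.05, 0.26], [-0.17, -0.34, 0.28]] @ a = [[-0.01, -0.0], [-0.04, -0.04], [0.03, 0.02]]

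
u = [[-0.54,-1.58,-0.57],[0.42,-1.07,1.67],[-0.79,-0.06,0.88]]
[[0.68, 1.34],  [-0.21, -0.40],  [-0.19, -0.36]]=u@[[-0.07, -0.14],[-0.3, -0.59],[-0.30, -0.58]]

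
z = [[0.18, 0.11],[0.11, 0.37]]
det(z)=0.054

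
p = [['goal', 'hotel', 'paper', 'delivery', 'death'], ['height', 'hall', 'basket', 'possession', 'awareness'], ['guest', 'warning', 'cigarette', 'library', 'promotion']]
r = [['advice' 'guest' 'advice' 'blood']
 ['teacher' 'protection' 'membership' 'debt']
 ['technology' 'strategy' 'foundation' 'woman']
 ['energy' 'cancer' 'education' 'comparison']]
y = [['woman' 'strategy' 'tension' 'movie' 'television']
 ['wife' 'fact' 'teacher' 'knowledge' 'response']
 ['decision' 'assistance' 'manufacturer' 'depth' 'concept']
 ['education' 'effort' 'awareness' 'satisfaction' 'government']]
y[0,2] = 'tension'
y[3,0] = 'education'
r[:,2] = ['advice', 'membership', 'foundation', 'education']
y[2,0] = 'decision'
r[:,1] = ['guest', 'protection', 'strategy', 'cancer']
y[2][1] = 'assistance'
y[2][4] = 'concept'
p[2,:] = ['guest', 'warning', 'cigarette', 'library', 'promotion']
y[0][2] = 'tension'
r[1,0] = 'teacher'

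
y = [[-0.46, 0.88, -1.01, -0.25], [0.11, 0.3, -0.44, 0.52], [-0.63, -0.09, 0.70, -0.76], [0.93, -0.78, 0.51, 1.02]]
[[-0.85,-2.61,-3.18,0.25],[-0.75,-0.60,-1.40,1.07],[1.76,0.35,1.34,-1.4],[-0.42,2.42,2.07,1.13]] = y @ [[-1.93, 1.39, -0.07, 0.37],[-0.84, 0.04, -2.32, 0.95],[0.93, 1.94, 1.23, 0.05],[0.24, 0.17, -0.30, 1.47]]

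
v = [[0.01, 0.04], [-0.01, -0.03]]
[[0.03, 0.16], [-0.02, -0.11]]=v@[[1.5, -0.69], [0.29, 4.05]]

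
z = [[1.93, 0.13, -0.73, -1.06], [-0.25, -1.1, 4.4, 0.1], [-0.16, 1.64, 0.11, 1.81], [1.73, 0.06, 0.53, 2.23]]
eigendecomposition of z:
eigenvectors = [[-0.47-0.07j,(-0.47+0.07j),(0.1+0j),-0.07+0.00j], [(0.58+0j),(0.58-0j),-0.80+0.00j,(0.89+0j)], [0.44+0.14j,(0.44-0.14j),(-0.52+0j),(-0.46+0j)], [-0.11+0.45j,-0.11-0.45j,0.28+0.00j,0.06+0.00j]]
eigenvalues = [(2.39+1.17j), (2.39-1.17j), (1.72+0j), (-3.33+0j)]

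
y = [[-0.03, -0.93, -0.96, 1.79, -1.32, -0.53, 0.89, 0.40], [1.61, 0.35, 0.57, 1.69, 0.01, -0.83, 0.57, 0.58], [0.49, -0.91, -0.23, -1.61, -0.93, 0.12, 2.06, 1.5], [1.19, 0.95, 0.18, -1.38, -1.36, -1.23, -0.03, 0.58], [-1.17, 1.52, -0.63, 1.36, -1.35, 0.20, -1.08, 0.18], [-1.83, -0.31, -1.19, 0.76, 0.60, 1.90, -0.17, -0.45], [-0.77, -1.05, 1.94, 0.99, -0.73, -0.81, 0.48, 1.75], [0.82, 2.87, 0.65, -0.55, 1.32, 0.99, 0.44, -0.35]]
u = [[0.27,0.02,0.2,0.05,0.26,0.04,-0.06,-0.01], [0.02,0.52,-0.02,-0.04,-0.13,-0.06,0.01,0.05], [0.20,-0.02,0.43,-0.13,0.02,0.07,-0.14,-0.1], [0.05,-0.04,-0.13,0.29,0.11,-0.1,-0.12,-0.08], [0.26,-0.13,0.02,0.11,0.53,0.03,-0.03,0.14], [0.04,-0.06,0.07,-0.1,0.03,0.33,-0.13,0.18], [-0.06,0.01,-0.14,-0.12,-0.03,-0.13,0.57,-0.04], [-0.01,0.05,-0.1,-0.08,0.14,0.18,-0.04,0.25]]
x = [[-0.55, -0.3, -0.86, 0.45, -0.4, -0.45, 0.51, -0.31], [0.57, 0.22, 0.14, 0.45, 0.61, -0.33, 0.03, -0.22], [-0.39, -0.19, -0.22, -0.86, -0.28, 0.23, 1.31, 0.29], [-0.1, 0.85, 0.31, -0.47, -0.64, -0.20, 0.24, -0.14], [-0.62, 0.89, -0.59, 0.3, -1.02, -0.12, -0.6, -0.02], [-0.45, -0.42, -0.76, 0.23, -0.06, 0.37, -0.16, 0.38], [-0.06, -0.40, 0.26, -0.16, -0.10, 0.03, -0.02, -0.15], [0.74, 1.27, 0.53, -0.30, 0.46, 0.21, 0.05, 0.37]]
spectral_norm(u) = 0.88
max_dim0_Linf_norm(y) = 2.87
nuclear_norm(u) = 3.20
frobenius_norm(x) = 3.90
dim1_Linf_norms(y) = [1.79, 1.69, 2.06, 1.38, 1.52, 1.9, 1.94, 2.87]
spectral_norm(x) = 2.39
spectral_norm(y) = 4.87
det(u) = -0.00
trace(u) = 3.19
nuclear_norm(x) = 8.36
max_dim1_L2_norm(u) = 0.63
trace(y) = -0.61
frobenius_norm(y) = 8.75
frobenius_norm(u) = 1.42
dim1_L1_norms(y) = [6.85, 6.21, 7.85, 6.9, 7.49, 7.21, 8.52, 7.99]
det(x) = 0.00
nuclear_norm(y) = 20.99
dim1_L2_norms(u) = [0.43, 0.54, 0.53, 0.38, 0.63, 0.42, 0.62, 0.37]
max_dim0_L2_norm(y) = 3.8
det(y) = 0.48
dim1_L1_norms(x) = [3.83, 2.57, 3.77, 2.95, 4.16, 2.83, 1.18, 3.93]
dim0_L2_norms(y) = [3.2, 3.8, 2.71, 3.78, 2.99, 2.79, 2.64, 2.55]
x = y @ u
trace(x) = -1.32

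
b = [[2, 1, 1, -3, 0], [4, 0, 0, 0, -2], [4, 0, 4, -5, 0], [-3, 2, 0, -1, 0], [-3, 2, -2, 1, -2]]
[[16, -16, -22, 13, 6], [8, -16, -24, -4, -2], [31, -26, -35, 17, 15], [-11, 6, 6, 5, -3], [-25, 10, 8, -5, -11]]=b @[[4, -4, -5, 0, 0], [-1, -2, -3, 0, -3], [0, 0, 0, -2, 0], [-3, 2, 3, -5, -3], [4, 0, 2, 2, 1]]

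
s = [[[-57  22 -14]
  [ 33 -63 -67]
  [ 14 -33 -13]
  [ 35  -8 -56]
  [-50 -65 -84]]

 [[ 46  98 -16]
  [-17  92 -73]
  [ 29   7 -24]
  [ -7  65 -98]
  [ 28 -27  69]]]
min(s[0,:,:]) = -84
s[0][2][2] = -13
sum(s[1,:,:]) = 172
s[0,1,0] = 33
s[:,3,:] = [[35, -8, -56], [-7, 65, -98]]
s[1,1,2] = -73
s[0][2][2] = -13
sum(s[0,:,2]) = -234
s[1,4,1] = -27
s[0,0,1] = 22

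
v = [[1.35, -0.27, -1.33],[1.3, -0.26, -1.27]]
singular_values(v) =[2.65, 0.01]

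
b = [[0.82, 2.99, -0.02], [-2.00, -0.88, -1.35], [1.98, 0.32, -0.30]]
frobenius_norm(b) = 4.51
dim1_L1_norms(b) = [3.83, 4.23, 2.6]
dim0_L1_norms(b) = [4.8, 4.19, 1.67]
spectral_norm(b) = 3.80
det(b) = -9.24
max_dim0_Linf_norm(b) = 2.99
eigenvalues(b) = [(0.48+2.6j), (0.48-2.6j), (-1.32+0j)]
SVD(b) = [[-0.72, -0.69, 0.08], [0.58, -0.53, 0.62], [-0.39, 0.49, 0.78]] @ diag([3.802830919508842, 2.1377211929187983, 1.1363208609250104]) @ [[-0.66, -0.73, -0.17], [0.68, -0.68, 0.27], [0.31, -0.06, -0.95]]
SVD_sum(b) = [[1.80,1.98,0.46],[-1.46,-1.60,-0.37],[0.99,1.09,0.25]] + [[-1.01, 1.01, -0.4], [-0.77, 0.77, -0.3], [0.71, -0.71, 0.28]] + [[0.03, -0.01, -0.08], [0.22, -0.04, -0.67], [0.28, -0.06, -0.84]]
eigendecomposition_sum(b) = [[0.47+1.14j, (1.29+0.17j), (-0.28+0.59j)], [-1.04+0.28j, (-0.29+1.1j), (-0.48-0.3j)], [0.89+0.04j, (0.5-0.8j), (0.31+0.36j)]] + [[0.47-1.14j, 1.29-0.17j, (-0.28-0.59j)], [(-1.04-0.28j), (-0.29-1.1j), (-0.48+0.3j)], [(0.89-0.04j), (0.5+0.8j), 0.31-0.36j]] + [[-0.12+0.00j, 0.40-0.00j, 0.53-0.00j],  [0.08-0.00j, -0.29+0.00j, -0.39+0.00j],  [(0.2-0j), (-0.69+0j), (-0.91+0j)]]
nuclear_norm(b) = 7.08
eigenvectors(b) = [[(-0.66+0j), -0.66-0.00j, -0.47+0.00j],  [0.07-0.57j, (0.07+0.57j), 0.34+0.00j],  [-0.20+0.43j, -0.20-0.43j, (0.81+0j)]]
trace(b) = -0.36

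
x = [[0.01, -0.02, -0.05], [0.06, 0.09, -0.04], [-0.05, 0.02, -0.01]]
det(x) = -0.000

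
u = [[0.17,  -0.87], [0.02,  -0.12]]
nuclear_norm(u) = 0.90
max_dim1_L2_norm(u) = 0.89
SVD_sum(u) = [[0.17, -0.87], [0.02, -0.12]] + [[0.00, 0.00], [-0.00, -0.00]]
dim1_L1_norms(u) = [1.04, 0.14]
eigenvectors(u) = [[1.00, 0.97], [0.10, 0.23]]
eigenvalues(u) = [0.09, -0.04]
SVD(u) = [[-0.99, -0.14], [-0.14, 0.99]] @ diag([0.8947562563476849, 0.0033528684250230725]) @ [[-0.19, 0.98],  [-0.98, -0.19]]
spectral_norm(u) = 0.89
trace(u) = 0.05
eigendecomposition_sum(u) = [[0.15, -0.62], [0.01, -0.06]] + [[0.02, -0.25],[0.01, -0.06]]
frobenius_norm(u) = 0.89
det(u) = -0.00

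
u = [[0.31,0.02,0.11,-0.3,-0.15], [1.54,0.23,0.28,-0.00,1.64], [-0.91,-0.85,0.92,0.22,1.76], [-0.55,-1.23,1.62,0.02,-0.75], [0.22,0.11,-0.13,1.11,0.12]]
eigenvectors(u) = [[0.06+0.02j, 0.06-0.02j, -0.22+0.00j, -0.03-0.15j, -0.03+0.15j], [(-0.52+0.2j), (-0.52-0.2j), (0.81+0j), 0.36+0.02j, (0.36-0.02j)], [-0.70+0.00j, (-0.7-0j), (0.54+0j), 0.58+0.00j, 0.58-0.00j], [-0.31-0.12j, -0.31+0.12j, (0.03+0j), (-0.33-0.42j), -0.33+0.42j], [(-0.28-0.01j), (-0.28+0.01j), -0.01+0.00j, (-0.23+0.41j), (-0.23-0.41j)]]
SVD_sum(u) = [[0.05,0.04,-0.04,0.00,0.03], [0.87,0.74,-0.76,0.02,0.52], [-0.48,-0.41,0.42,-0.01,-0.29], [-1.22,-1.03,1.07,-0.03,-0.73], [0.18,0.16,-0.16,0.0,0.11]] + [[-0.0, 0.03, -0.04, -0.01, -0.09], [0.07, -0.4, 0.63, 0.15, 1.36], [0.10, -0.54, 0.85, 0.20, 1.83], [0.01, -0.07, 0.12, 0.03, 0.25], [0.01, -0.04, 0.06, 0.01, 0.12]] + [[0.31,-0.06,0.21,-0.12,-0.12], [0.59,-0.11,0.40,-0.22,-0.23], [-0.49,0.09,-0.34,0.19,0.19], [0.6,-0.11,0.41,-0.23,-0.23], [-0.20,0.04,-0.14,0.08,0.08]] + [[-0.04, 0.01, -0.02, -0.17, 0.03], [0.01, -0.0, 0.01, 0.06, -0.01], [-0.03, 0.01, -0.02, -0.15, 0.03], [0.06, -0.01, 0.03, 0.25, -0.05], [0.23, -0.05, 0.11, 1.02, -0.19]] + [[-0.00, 0.00, 0.0, 0.00, -0.0], [0.0, -0.0, -0.0, -0.0, 0.0], [-0.0, 0.0, 0.0, 0.0, -0.0], [0.0, -0.00, -0.00, -0.00, 0.00], [-0.0, 0.0, 0.0, 0.00, -0.00]]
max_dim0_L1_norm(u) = 4.42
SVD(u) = [[-0.03, 0.04, 0.30, -0.16, 0.94], [-0.55, -0.59, 0.57, 0.05, -0.16], [0.31, -0.8, -0.47, -0.14, 0.17], [0.77, -0.11, 0.58, 0.23, -0.11], [-0.12, -0.05, -0.19, 0.95, 0.22]] @ diag([2.669504919477035, 2.6372846175493194, 1.3910652027941126, 1.1254361788197442, 0.002083243778226924]) @ [[-0.59,-0.50,0.52,-0.01,-0.35],[-0.05,0.25,-0.4,-0.09,-0.87],[0.75,-0.14,0.51,-0.28,-0.29],[0.21,-0.05,0.11,0.95,-0.18],[-0.21,0.81,0.54,0.03,-0.0]]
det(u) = -0.02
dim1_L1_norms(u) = [0.89, 3.69, 4.66, 4.17, 1.69]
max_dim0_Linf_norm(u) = 1.76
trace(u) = 1.60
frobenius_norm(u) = 4.16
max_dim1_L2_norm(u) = 2.35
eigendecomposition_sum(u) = [[(0.12-0.34j), (0.08-0.12j), (-0.08+0.04j), -0.04+0.03j, -0.01-0.08j], [1.08+2.69j, 0.13+1.17j, (0.23-0.66j), 0.12-0.41j, (0.5+0.46j)], [0.05+3.68j, (-0.38+1.45j), 0.58-0.68j, (0.33-0.43j), 0.38+0.78j], [-0.62+1.66j, -0.42+0.58j, (0.38-0.2j), (0.22-0.14j), 0.03+0.41j], [(-0.04+1.49j), (-0.18+0.58j), (0.24-0.26j), (0.14-0.17j), (0.14+0.32j)]] + [[(0.12+0.34j), 0.08+0.12j, -0.08-0.04j, -0.04-0.03j, -0.01+0.08j], [1.08-2.69j, 0.13-1.17j, 0.23+0.66j, (0.12+0.41j), (0.5-0.46j)], [(0.05-3.68j), (-0.38-1.45j), 0.58+0.68j, (0.33+0.43j), 0.38-0.78j], [-0.62-1.66j, -0.42-0.58j, 0.38+0.20j, (0.22+0.14j), 0.03-0.41j], [(-0.04-1.49j), -0.18-0.58j, 0.24+0.26j, 0.14+0.17j, (0.14-0.32j)]] + [[-0.01-0.00j, -0j, -0.00+0.00j, 0j, -0.00-0.00j],[(0.03+0j), (-0+0j), 0.00-0.00j, -0.00-0.00j, (0.01+0j)],[(0.02+0j), -0.00+0.00j, -0j, -0.00-0.00j, 0.00+0.00j],[0.00+0.00j, (-0+0j), 0.00-0.00j, (-0-0j), 0j],[(-0-0j), -0j, (-0+0j), 0j, (-0-0j)]] + [[0.04+0.12j, (-0.07+0.03j), (0.13+0.01j), (-0.11+0.08j), -0.06-0.12j], [(-0.32+0.02j), -0.02-0.19j, (-0.09+0.31j), -0.12-0.30j, 0.32-0.08j], [(-0.51+0.07j), -0.05-0.30j, (-0.12+0.5j), (-0.22-0.46j), 0.50-0.16j], [(0.34+0.33j), (-0.19+0.21j), (0.43-0.2j), -0.21+0.43j, -0.41-0.27j], [(0.15-0.39j), (0.23+0.09j), -0.31-0.28j, 0.41+0.03j, (-0.08+0.42j)]] + [[(0.04-0.12j), (-0.07-0.03j), 0.13-0.01j, (-0.11-0.08j), (-0.06+0.12j)],[-0.32-0.02j, (-0.02+0.19j), (-0.09-0.31j), -0.12+0.30j, 0.32+0.08j],[-0.51-0.07j, (-0.05+0.3j), -0.12-0.50j, (-0.22+0.46j), 0.50+0.16j],[0.34-0.33j, (-0.19-0.21j), 0.43+0.20j, (-0.21-0.43j), -0.41+0.27j],[(0.15+0.39j), (0.23-0.09j), (-0.31+0.28j), (0.41-0.03j), -0.08-0.42j]]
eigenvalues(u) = [(1.19+0.34j), (1.19-0.34j), (-0.01+0j), (-0.39+1.28j), (-0.39-1.28j)]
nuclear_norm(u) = 7.83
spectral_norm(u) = 2.67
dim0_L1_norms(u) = [3.53, 2.44, 3.06, 1.65, 4.42]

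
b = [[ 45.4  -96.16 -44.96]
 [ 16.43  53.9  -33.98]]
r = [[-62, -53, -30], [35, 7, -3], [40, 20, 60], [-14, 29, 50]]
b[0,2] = -44.96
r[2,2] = 60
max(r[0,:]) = -30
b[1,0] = 16.43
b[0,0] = 45.4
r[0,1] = -53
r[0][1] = -53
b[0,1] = -96.16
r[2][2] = 60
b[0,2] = -44.96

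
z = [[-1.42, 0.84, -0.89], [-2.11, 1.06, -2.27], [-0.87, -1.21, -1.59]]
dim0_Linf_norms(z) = [2.11, 1.21, 2.27]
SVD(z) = [[-0.44, 0.35, 0.83], [-0.82, 0.23, -0.53], [-0.37, -0.91, 0.18]] @ diag([3.977309614436223, 1.7571246238383345, 0.29209807807341276]) @ [[0.67, -0.2, 0.71], [-0.10, 0.93, 0.35], [-0.73, -0.31, 0.60]]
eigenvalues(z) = [-2.67, -0.59, 1.3]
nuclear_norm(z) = 6.03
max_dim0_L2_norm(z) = 2.91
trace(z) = -1.95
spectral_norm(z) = 3.98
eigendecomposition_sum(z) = [[-0.41, -0.06, -0.46], [-1.37, -0.18, -1.52], [-1.87, -0.25, -2.07]] + [[-0.66, 0.29, -0.07], [-0.02, 0.01, -0.0], [0.59, -0.26, 0.06]] + [[-0.35, 0.61, -0.37], [-0.72, 1.24, -0.75], [0.41, -0.7, 0.42]]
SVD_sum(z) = [[-1.18, 0.35, -1.25], [-2.18, 0.64, -2.32], [-0.99, 0.29, -1.06]] + [[-0.06, 0.57, 0.22], [-0.04, 0.37, 0.14], [0.16, -1.49, -0.57]] + [[-0.18, -0.08, 0.15], [0.11, 0.05, -0.09], [-0.04, -0.02, 0.03]]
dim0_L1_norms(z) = [4.4, 3.11, 4.75]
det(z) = 2.04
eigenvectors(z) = [[0.17, 0.74, -0.39], [0.58, 0.02, -0.8], [0.79, -0.67, 0.45]]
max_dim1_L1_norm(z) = 5.44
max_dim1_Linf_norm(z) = 2.27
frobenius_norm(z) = 4.36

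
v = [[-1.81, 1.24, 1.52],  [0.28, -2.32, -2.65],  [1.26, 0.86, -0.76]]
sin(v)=[[0.06, 0.19, -0.96], [-1.68, -1.75, -0.21], [0.61, 0.88, -0.77]]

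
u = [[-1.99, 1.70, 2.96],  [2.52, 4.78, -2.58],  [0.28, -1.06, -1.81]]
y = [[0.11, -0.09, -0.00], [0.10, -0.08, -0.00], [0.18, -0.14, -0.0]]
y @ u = [[-0.45,  -0.24,  0.56], [-0.40,  -0.21,  0.5], [-0.71,  -0.36,  0.89]]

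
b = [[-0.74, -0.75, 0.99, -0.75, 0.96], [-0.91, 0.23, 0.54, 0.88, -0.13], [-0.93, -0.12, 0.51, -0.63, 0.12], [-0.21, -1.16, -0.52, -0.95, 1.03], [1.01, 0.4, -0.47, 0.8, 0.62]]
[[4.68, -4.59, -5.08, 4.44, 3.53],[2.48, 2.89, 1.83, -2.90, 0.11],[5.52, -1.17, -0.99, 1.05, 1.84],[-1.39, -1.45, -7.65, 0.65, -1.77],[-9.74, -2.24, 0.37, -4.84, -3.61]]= b@[[-2.63,-2.2,0.19,3.35,1.20], [-1.95,-2.84,3.67,-4.69,-1.36], [3.73,-2.63,0.58,5.10,4.38], [-2.32,2.8,0.60,-2.25,-1.26], [-4.34,-3.80,-2.41,-3.47,-1.96]]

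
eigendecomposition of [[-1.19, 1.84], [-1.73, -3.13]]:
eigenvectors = [[0.72+0.00j, (0.72-0j)], [-0.38+0.58j, (-0.38-0.58j)]]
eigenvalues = [(-2.16+1.5j), (-2.16-1.5j)]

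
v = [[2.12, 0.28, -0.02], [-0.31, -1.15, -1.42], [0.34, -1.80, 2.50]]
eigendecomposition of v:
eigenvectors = [[-0.91, 0.11, -0.06], [-0.09, 0.31, 0.92], [0.41, -0.94, 0.39]]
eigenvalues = [2.16, 3.05, -1.74]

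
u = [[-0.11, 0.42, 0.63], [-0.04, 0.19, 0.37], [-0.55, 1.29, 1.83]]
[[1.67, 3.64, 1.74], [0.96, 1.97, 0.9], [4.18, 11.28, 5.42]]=u @ [[3.51, -2.43, -1.13],[1.93, 1.89, 1.65],[1.98, 4.1, 1.46]]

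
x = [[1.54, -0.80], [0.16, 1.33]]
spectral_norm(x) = 1.85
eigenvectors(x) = [[0.91+0.00j, (0.91-0j)], [(0.12-0.39j), (0.12+0.39j)]]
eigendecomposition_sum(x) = [[(0.77-0.05j), (-0.4+1.68j)], [0.08-0.34j, (0.67+0.39j)]] + [[0.77+0.05j, (-0.4-1.68j)], [0.08+0.34j, 0.66-0.39j]]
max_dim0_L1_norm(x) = 2.13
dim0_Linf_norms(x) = [1.54, 1.33]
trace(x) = 2.87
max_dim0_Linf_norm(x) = 1.54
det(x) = 2.18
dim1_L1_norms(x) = [2.34, 1.49]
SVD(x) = [[-0.89, 0.45], [0.45, 0.89]] @ diag([1.8499369688626652, 1.1763644041007084]) @ [[-0.71, 0.71], [0.71, 0.71]]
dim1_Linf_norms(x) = [1.54, 1.33]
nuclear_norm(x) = 3.03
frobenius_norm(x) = 2.19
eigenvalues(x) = [(1.44+0.34j), (1.44-0.34j)]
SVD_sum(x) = [[1.17, -1.17], [-0.59, 0.59]] + [[0.37, 0.37], [0.75, 0.74]]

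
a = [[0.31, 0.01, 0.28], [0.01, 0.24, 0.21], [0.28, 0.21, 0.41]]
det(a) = -0.00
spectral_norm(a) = 0.71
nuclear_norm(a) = 0.97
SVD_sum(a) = [[0.21, 0.14, 0.29], [0.14, 0.09, 0.19], [0.29, 0.19, 0.41]] + [[0.10, -0.12, -0.01],[-0.12, 0.15, 0.02],[-0.01, 0.02, 0.00]] + [[-0.00,-0.00,0.00],  [-0.0,-0.00,0.0],  [0.00,0.0,-0.0]]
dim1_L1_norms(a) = [0.6, 0.46, 0.9]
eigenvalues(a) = [0.71, 0.26, -0.0]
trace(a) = 0.96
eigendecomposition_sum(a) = [[0.21, 0.14, 0.29], [0.14, 0.09, 0.19], [0.29, 0.19, 0.41]] + [[0.10,-0.12,-0.01], [-0.12,0.15,0.02], [-0.01,0.02,0.0]] + [[-0.0, -0.00, 0.00],[-0.0, -0.0, 0.0],[0.00, 0.00, -0.0]]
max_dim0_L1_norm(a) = 0.9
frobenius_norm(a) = 0.75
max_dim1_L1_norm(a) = 0.9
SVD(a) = [[-0.54, 0.63, -0.55],[-0.35, -0.77, -0.53],[-0.76, -0.09, 0.64]] @ diag([0.707820006387017, 0.2568444689459965, 0.004664475333013466]) @ [[-0.54, -0.35, -0.76], [0.63, -0.77, -0.09], [0.55, 0.53, -0.64]]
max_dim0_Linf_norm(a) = 0.41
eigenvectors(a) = [[-0.54, -0.63, -0.55], [-0.35, 0.77, -0.53], [-0.76, 0.09, 0.64]]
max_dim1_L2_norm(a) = 0.54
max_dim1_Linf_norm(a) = 0.41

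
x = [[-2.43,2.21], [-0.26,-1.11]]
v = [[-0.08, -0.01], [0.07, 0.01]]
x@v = [[0.35, 0.05],[-0.06, -0.01]]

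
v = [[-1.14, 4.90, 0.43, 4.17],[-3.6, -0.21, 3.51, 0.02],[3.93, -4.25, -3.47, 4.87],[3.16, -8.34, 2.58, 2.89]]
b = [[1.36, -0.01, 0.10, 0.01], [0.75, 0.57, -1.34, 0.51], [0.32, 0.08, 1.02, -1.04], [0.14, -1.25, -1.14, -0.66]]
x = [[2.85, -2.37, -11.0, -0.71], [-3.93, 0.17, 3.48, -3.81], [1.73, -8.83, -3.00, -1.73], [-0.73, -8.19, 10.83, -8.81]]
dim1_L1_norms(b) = [1.48, 3.17, 2.46, 3.19]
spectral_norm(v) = 12.11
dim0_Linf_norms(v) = [3.93, 8.34, 3.51, 4.87]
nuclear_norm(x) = 38.10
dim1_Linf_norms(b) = [1.36, 1.34, 1.04, 1.25]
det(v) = -739.83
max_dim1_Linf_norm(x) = 11.0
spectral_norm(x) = 18.43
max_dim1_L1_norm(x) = 28.56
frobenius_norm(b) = 3.22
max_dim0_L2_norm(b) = 2.04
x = v @ b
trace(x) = -8.79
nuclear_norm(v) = 26.41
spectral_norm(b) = 2.18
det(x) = 2400.17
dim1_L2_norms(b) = [1.36, 1.72, 1.49, 1.82]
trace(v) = -1.93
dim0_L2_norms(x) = [5.21, 12.28, 16.11, 9.78]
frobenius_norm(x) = 23.08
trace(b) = 2.29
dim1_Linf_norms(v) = [4.9, 3.6, 4.87, 8.34]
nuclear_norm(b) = 5.99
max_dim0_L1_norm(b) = 3.6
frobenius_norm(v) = 15.23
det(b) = -3.24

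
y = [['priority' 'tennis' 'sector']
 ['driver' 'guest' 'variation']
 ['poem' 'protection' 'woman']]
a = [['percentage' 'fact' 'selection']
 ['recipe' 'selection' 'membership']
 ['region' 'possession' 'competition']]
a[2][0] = 'region'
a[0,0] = 'percentage'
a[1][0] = 'recipe'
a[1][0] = 'recipe'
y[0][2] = 'sector'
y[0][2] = 'sector'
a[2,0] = 'region'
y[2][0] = 'poem'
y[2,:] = ['poem', 'protection', 'woman']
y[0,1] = 'tennis'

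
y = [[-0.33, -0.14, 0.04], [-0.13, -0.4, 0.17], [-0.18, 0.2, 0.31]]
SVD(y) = [[-0.59, 0.13, -0.80], [-0.78, -0.33, 0.53], [-0.20, 0.93, 0.3]] @ diag([0.5335173494390598, 0.4194015124337236, 0.20943163375150697]) @ [[0.62,0.67,-0.41],[-0.40,0.72,0.57],[0.67,-0.19,0.71]]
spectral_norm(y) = 0.53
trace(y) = -0.42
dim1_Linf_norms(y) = [0.33, 0.4, 0.31]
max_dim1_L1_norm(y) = 0.7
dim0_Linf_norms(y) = [0.33, 0.4, 0.31]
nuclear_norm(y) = 1.16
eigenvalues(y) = [0.35, -0.26, -0.51]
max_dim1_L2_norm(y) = 0.45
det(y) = 0.05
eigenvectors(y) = [[0.01, 0.86, -0.61], [0.22, -0.33, -0.79], [0.98, 0.39, 0.06]]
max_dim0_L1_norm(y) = 0.74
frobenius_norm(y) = 0.71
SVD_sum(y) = [[-0.20, -0.21, 0.13], [-0.26, -0.28, 0.17], [-0.07, -0.07, 0.04]] + [[-0.02,0.04,0.03], [0.06,-0.10,-0.08], [-0.16,0.28,0.22]] + [[-0.11, 0.03, -0.12], [0.07, -0.02, 0.08], [0.04, -0.01, 0.04]]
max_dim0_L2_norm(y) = 0.47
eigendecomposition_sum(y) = [[-0.00, 0.0, 0.00],[-0.02, 0.02, 0.07],[-0.11, 0.11, 0.33]] + [[-0.19, 0.15, -0.03], [0.07, -0.06, 0.01], [-0.09, 0.07, -0.01]] + [[-0.14, -0.29, 0.07], [-0.18, -0.37, 0.08], [0.01, 0.03, -0.01]]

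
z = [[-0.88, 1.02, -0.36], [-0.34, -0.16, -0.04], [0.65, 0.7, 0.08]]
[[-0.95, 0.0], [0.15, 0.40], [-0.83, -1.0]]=z @ [[0.46,-0.96], [-1.35,-0.61], [-2.30,0.61]]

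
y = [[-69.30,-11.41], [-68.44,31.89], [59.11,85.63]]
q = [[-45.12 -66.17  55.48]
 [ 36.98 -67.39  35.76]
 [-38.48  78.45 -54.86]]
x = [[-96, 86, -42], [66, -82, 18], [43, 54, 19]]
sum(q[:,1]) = -55.11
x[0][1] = 86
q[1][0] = 36.98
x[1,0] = 66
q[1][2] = 35.76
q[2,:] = [-38.48, 78.45, -54.86]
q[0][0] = -45.12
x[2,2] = 19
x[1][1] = -82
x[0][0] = -96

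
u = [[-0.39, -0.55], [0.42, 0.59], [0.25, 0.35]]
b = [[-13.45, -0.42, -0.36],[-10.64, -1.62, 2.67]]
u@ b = [[11.10, 1.05, -1.33], [-11.93, -1.13, 1.42], [-7.09, -0.67, 0.84]]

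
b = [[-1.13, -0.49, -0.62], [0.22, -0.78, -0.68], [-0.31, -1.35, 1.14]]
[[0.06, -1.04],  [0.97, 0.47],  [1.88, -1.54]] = b @ [[0.4,1.15],[-1.31,0.31],[0.21,-0.67]]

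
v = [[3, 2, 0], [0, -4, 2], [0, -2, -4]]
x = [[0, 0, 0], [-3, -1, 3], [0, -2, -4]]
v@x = [[-6, -2, 6], [12, 0, -20], [6, 10, 10]]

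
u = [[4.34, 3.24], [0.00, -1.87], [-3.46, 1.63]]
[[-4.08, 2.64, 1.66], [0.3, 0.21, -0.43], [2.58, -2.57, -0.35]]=u @[[-0.82, 0.69, 0.21],[-0.16, -0.11, 0.23]]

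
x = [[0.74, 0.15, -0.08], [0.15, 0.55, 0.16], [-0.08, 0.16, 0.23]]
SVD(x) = [[-0.87, 0.44, 0.22],[-0.49, -0.77, -0.42],[-0.01, -0.47, 0.88]] @ diag([0.8226519049893133, 0.563262794192975, 0.13408530081771178]) @ [[-0.87, -0.49, -0.01], [0.44, -0.77, -0.47], [0.22, -0.42, 0.88]]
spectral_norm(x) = 0.82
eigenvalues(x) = [0.13, 0.82, 0.56]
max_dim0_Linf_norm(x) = 0.74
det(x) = 0.06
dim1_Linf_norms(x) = [0.74, 0.55, 0.23]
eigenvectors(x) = [[0.22, -0.87, -0.44],[-0.42, -0.49, 0.77],[0.88, -0.01, 0.47]]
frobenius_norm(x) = 1.01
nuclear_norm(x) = 1.52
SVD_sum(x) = [[0.63, 0.35, 0.01], [0.35, 0.20, 0.01], [0.01, 0.01, 0.00]] + [[0.11, -0.19, -0.12], [-0.19, 0.33, 0.20], [-0.12, 0.20, 0.13]] + [[0.01, -0.01, 0.03], [-0.01, 0.02, -0.05], [0.03, -0.05, 0.10]]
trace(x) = 1.52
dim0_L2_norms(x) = [0.76, 0.59, 0.29]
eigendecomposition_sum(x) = [[0.01, -0.01, 0.03],[-0.01, 0.02, -0.05],[0.03, -0.05, 0.10]] + [[0.63, 0.35, 0.01], [0.35, 0.20, 0.01], [0.01, 0.01, 0.0]] + [[0.11, -0.19, -0.12], [-0.19, 0.33, 0.2], [-0.12, 0.20, 0.13]]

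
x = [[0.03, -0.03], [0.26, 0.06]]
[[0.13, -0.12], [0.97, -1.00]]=x @ [[3.87,  -3.88], [-0.56,  0.17]]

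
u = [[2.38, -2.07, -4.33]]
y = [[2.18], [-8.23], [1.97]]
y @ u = [[5.19, -4.51, -9.44], [-19.59, 17.04, 35.64], [4.69, -4.08, -8.53]]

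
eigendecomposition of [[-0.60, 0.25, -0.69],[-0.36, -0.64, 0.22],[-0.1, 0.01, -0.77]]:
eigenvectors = [[0.10+0.49j,0.10-0.49j,(0.69+0j)], [(-0.85+0j),(-0.85-0j),0.54+0.00j], [-0.16-0.07j,-0.16+0.07j,(0.49+0j)]]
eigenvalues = [(-0.56+0.22j), (-0.56-0.22j), (-0.9+0j)]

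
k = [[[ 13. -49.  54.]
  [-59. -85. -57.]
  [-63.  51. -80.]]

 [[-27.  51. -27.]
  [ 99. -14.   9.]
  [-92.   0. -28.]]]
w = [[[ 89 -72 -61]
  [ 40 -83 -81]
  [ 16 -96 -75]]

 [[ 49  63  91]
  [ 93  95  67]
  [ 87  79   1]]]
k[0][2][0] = -63.0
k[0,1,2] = -57.0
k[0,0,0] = 13.0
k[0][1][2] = -57.0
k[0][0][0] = 13.0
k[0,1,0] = -59.0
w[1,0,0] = 49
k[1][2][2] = -28.0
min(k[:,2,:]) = -92.0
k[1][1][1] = -14.0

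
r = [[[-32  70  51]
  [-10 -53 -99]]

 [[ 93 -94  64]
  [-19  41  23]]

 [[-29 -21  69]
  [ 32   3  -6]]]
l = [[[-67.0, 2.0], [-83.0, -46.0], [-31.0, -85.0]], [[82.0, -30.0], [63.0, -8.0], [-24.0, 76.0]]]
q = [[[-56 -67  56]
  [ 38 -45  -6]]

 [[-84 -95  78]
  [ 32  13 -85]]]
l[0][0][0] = -67.0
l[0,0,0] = -67.0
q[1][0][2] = 78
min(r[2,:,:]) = -29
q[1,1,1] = 13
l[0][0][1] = 2.0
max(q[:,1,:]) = 38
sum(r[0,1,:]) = -162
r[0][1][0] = -10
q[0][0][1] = -67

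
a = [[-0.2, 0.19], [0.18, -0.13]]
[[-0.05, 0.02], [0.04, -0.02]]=a@[[0.27, -0.11], [0.03, -0.01]]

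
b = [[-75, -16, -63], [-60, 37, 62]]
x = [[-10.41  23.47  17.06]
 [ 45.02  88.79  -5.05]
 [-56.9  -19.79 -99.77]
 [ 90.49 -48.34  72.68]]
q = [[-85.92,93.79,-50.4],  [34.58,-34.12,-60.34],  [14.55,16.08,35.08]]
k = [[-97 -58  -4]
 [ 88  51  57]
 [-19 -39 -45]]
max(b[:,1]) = 37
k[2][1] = -39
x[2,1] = -19.79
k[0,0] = -97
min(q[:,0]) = -85.92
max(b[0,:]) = -16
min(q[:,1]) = -34.12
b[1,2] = 62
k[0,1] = -58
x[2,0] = -56.9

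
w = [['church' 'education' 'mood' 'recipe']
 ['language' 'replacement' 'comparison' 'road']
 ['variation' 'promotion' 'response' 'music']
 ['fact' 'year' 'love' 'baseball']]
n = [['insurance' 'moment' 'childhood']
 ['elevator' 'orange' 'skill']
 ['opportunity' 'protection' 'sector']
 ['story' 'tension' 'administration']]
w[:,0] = ['church', 'language', 'variation', 'fact']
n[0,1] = 'moment'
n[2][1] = 'protection'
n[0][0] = 'insurance'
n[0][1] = 'moment'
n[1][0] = 'elevator'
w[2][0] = 'variation'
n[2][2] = 'sector'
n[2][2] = 'sector'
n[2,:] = ['opportunity', 'protection', 'sector']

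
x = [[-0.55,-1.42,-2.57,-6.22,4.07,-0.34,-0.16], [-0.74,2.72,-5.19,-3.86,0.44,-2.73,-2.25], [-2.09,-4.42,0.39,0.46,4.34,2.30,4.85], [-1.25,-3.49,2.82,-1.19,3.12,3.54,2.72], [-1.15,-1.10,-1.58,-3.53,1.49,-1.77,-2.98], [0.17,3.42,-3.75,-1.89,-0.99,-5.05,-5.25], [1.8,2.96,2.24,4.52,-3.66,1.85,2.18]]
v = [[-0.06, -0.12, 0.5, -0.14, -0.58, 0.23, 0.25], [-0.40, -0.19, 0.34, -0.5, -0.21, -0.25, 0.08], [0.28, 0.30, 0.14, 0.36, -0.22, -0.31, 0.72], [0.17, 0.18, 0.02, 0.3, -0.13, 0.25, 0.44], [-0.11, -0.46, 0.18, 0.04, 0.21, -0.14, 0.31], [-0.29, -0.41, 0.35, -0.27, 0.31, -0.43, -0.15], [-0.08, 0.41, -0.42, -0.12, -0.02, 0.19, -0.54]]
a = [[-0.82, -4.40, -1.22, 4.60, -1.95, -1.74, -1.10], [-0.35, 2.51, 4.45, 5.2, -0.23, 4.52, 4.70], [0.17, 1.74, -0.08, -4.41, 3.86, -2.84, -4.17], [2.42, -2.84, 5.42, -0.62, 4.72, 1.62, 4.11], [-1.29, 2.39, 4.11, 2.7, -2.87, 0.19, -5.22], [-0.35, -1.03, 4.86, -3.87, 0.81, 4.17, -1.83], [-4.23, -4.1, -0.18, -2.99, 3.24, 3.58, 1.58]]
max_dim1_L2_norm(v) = 0.99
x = v @ a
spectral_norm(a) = 12.84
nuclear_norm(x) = 37.20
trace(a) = 3.87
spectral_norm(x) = 15.34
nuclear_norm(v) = 4.49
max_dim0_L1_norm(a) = 24.39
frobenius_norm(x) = 20.63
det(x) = 137.64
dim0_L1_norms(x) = [7.75, 19.53, 18.54, 21.67, 18.11, 17.58, 20.39]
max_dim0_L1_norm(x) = 21.67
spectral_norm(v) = 1.34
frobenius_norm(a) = 22.20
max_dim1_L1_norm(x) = 20.52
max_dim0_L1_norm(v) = 2.49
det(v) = 0.00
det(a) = 117210.78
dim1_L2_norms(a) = [7.12, 9.79, 7.93, 9.25, 8.19, 7.82, 8.34]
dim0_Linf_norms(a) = [4.23, 4.4, 5.42, 5.2, 4.72, 4.52, 5.22]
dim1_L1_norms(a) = [15.83, 21.96, 17.27, 21.75, 18.77, 16.92, 19.9]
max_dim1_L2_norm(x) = 9.13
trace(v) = -0.57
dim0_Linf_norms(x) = [2.09, 4.42, 5.19, 6.22, 4.34, 5.05, 5.25]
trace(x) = -0.01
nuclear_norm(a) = 51.23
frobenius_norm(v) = 2.16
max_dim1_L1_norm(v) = 2.33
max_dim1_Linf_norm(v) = 0.72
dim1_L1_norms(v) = [1.88, 1.97, 2.33, 1.49, 1.45, 2.21, 1.78]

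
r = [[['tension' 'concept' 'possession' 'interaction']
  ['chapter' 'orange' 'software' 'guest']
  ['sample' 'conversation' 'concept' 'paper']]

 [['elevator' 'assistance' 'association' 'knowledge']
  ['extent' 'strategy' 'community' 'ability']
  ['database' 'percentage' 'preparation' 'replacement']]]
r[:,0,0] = ['tension', 'elevator']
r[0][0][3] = 'interaction'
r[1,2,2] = 'preparation'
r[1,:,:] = [['elevator', 'assistance', 'association', 'knowledge'], ['extent', 'strategy', 'community', 'ability'], ['database', 'percentage', 'preparation', 'replacement']]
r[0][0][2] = 'possession'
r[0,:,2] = ['possession', 'software', 'concept']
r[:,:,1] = [['concept', 'orange', 'conversation'], ['assistance', 'strategy', 'percentage']]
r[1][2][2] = 'preparation'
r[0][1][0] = 'chapter'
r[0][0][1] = 'concept'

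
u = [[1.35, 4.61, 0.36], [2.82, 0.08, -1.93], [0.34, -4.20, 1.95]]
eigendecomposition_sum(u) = [[-1.13, 2.05, 0.74],[1.23, -2.23, -0.8],[0.94, -1.70, -0.61]] + [[0.83, 0.11, 0.86], [0.04, 0.00, 0.04], [1.18, 0.15, 1.22]] + [[1.65,2.46,-1.24], [1.55,2.31,-1.17], [-1.78,-2.65,1.34]]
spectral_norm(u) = 6.43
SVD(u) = [[-0.71, 0.10, 0.69], [-0.16, -0.99, -0.02], [0.68, -0.12, 0.72]] @ diag([6.429721610787963, 3.308436802719283, 2.0393444854116427]) @ [[-0.18,  -0.96,  0.21], [-0.81,  0.27,  0.51], [0.55,  0.08,  0.83]]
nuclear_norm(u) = 11.78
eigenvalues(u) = [-3.98, 2.06, 5.29]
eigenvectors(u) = [[-0.59,0.58,-0.57],[0.64,0.03,-0.54],[0.49,0.82,0.62]]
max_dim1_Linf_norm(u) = 4.61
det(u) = -43.38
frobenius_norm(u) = 7.51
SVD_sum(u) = [[0.84,4.41,-0.98], [0.18,0.96,-0.21], [-0.80,-4.21,0.94]] + [[-0.27, 0.09, 0.17], [2.66, -0.88, -1.68], [0.33, -0.11, -0.21]] + [[0.78, 0.11, 1.17], [-0.02, -0.00, -0.03], [0.81, 0.12, 1.22]]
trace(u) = 3.38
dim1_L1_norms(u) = [6.32, 4.83, 6.49]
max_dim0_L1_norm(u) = 8.89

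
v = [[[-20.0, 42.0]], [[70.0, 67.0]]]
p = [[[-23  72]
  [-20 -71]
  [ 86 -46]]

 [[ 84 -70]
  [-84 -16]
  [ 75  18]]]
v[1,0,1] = 67.0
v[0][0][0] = -20.0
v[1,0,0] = 70.0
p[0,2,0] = 86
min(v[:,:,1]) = 42.0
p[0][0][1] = 72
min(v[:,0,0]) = -20.0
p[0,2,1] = -46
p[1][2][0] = 75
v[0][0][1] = 42.0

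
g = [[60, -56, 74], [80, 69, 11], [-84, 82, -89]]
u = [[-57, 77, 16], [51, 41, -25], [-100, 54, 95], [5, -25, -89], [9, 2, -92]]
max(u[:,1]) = 77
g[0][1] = -56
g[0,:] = [60, -56, 74]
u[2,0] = -100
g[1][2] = 11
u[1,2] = -25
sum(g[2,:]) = -91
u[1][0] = 51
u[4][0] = 9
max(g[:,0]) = 80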